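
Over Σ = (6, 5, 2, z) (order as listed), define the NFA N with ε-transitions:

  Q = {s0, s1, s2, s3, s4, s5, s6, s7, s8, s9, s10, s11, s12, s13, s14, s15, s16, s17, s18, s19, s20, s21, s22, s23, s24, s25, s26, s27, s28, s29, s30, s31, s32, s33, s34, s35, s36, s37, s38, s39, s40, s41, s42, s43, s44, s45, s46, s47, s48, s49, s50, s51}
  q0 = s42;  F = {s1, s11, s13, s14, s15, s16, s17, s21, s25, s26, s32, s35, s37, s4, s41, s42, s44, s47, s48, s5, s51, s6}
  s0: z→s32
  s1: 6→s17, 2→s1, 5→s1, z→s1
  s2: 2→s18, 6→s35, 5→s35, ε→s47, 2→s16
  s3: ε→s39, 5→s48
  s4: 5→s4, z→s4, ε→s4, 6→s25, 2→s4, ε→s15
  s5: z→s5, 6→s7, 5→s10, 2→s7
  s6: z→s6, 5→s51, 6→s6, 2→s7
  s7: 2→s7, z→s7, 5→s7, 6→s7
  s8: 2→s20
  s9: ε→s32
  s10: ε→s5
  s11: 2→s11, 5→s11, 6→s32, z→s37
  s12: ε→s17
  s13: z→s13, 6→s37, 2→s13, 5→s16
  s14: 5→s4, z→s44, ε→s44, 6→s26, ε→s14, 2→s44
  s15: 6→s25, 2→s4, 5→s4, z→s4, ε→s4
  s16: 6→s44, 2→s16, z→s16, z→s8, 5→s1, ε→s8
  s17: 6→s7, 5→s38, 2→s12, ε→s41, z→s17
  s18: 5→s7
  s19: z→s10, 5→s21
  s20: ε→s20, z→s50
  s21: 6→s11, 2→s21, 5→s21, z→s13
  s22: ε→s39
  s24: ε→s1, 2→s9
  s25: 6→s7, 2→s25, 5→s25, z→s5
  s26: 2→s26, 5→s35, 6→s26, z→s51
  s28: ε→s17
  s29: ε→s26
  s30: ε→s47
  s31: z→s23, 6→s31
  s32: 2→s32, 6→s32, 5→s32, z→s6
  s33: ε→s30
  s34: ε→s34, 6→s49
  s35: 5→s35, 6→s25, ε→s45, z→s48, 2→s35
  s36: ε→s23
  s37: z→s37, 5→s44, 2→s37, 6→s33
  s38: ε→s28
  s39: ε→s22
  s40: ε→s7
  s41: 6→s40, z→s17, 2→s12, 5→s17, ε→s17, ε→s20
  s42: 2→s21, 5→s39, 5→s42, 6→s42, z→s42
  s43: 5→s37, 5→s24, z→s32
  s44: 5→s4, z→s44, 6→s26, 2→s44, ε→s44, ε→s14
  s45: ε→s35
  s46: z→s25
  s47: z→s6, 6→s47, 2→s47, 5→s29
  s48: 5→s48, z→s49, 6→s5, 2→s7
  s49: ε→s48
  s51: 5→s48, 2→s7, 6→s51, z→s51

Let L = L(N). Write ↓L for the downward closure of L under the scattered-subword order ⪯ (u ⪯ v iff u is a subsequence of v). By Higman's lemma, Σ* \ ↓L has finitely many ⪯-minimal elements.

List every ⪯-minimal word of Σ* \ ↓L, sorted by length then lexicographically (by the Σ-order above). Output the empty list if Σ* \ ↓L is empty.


A = [266z2, 2z5566].

|Q|=52, |F|=22, |δ|=144 (31 ε).
min D↑ (20 st, q0=0, F={12}): 0:6→0,5→0,2→1,z→0 1:6→2,5→1,2→1,z→3 2:6→4,5→2,2→2,z→5 3:6→5,5→6,2→3,z→3 4:6→4,5→4,2→4,z→7 5:6→8,5→9,2→5,z→5 6:6→9,5→10,2→6,z→6 7:6→7,5→11,2→12,z→7 8:6→8,5→13,2→8,z→7 9:6→13,5→14,2→9,z→9 10:6→15,5→10,2→10,z→10 11:6→11,5→16,2→12,z→11 12:6→12,5→12,2→12,z→12 13:6→13,5→17,2→13,z→11 14:6→18,5→14,2→14,z→14 15:6→12,5→15,2→15,z→15 16:6→19,5→16,2→12,z→16 17:6→18,5→17,2→17,z→16 18:6→12,5→18,2→18,z→19 19:6→12,5→19,2→12,z→19 (ε-aug+det+¬).
'266z2': N↓-sim [38, 35, 30, 17, 7, 1] end={s7} — reject; 5/5 deletions ∈↓L.
'2z5566': |S_i|=[38, 35, 32, 26, 19, 12, 2] end={s40,s7} rej; 6/6 single-dels accept.
2 minimals (antichain).


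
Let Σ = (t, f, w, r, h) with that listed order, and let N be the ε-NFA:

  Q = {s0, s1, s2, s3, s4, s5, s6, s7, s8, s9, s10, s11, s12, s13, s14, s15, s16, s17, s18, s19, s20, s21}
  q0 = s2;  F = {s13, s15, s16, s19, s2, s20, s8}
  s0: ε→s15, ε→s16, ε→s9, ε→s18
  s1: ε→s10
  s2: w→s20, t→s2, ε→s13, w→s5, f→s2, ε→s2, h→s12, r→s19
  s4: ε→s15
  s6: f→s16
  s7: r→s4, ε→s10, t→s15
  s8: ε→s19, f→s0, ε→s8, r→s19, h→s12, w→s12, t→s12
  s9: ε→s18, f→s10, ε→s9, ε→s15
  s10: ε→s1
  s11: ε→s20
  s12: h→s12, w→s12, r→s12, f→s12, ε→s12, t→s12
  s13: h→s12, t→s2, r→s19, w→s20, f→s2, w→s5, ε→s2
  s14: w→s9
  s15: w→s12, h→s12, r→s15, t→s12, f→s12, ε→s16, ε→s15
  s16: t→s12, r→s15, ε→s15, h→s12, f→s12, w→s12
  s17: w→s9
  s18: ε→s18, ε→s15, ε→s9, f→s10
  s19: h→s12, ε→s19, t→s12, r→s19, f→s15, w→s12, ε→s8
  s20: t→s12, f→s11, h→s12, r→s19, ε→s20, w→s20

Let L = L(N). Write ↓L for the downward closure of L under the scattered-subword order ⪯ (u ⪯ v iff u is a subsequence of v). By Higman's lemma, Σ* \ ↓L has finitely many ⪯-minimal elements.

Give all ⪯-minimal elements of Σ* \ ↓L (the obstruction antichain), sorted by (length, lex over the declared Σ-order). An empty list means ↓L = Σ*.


min(Σ*\↓L) = [h, wt, rt, rw, rff].

|Q|=22, |F|=7, |δ|=76 (27 ε).
min D↑ (5 st, q0=0, F={3}): 0:t→0,f→0,w→1,r→2,h→3 1:t→3,f→1,w→1,r→2,h→3 2:t→3,f→4,w→3,r→2,h→3 3:t→3,f→3,w→3,r→3,h→3 4:t→3,f→3,w→3,r→4,h→3.
'h': run [15, 1] end={s12} — reject; 1/1 del acc.
'wt': N↓-sim [15, 13, 1] end={s12} ∉↓L; 2/2 single-dels accept.
'rt': |S_i|=[15, 10, 1] end={s12} — reject; 2/2 deletions ∈↓L.
'rw': run [15, 10, 1] end={s12} ∉↓L; 2/2 deletions ∈↓L.
'rff': N↓-sim [15, 10, 8, 3] end={s1,s10,s12} — reject; 3/3 del acc.
5 minimals (antichain).


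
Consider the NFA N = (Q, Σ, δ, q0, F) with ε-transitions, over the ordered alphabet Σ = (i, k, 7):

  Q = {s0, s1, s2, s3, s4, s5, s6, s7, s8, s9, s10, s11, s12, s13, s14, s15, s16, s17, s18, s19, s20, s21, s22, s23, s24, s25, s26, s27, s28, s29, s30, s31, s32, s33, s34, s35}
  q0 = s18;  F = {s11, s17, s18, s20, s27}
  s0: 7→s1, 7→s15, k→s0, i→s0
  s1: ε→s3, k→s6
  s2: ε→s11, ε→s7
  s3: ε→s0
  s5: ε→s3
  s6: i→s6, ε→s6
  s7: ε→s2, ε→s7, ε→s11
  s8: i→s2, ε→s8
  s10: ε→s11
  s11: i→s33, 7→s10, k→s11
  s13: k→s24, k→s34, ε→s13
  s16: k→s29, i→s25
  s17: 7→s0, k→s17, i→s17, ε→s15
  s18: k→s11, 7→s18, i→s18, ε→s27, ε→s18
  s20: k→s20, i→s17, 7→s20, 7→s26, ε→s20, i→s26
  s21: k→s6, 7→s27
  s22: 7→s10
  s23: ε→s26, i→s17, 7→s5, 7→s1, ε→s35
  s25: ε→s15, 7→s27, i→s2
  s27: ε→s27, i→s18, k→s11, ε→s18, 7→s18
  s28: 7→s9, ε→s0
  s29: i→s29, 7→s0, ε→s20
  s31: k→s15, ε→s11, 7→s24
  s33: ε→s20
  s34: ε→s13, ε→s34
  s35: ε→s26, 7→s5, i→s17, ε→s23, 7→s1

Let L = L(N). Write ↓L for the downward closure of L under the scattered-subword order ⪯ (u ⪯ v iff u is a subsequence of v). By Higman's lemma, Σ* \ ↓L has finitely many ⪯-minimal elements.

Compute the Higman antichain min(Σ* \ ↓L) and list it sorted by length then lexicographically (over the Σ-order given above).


Antichain: [kii7].

|Q|=36, |F|=5, |δ|=73 (29 ε).
min D↑ (5 st, q0=0, F={4}): 0:i→0,k→1,7→0 1:i→2,k→1,7→1 2:i→3,k→2,7→2 3:i→3,k→3,7→4 4:i→4,k→4,7→4.
'kii7': N↓-sim [13, 11, 9, 7, 5] end={s0,s1,s15,s3,s6} ∉↓L; 4/4 single-dels accept.
1 words, ⪯-incomp.


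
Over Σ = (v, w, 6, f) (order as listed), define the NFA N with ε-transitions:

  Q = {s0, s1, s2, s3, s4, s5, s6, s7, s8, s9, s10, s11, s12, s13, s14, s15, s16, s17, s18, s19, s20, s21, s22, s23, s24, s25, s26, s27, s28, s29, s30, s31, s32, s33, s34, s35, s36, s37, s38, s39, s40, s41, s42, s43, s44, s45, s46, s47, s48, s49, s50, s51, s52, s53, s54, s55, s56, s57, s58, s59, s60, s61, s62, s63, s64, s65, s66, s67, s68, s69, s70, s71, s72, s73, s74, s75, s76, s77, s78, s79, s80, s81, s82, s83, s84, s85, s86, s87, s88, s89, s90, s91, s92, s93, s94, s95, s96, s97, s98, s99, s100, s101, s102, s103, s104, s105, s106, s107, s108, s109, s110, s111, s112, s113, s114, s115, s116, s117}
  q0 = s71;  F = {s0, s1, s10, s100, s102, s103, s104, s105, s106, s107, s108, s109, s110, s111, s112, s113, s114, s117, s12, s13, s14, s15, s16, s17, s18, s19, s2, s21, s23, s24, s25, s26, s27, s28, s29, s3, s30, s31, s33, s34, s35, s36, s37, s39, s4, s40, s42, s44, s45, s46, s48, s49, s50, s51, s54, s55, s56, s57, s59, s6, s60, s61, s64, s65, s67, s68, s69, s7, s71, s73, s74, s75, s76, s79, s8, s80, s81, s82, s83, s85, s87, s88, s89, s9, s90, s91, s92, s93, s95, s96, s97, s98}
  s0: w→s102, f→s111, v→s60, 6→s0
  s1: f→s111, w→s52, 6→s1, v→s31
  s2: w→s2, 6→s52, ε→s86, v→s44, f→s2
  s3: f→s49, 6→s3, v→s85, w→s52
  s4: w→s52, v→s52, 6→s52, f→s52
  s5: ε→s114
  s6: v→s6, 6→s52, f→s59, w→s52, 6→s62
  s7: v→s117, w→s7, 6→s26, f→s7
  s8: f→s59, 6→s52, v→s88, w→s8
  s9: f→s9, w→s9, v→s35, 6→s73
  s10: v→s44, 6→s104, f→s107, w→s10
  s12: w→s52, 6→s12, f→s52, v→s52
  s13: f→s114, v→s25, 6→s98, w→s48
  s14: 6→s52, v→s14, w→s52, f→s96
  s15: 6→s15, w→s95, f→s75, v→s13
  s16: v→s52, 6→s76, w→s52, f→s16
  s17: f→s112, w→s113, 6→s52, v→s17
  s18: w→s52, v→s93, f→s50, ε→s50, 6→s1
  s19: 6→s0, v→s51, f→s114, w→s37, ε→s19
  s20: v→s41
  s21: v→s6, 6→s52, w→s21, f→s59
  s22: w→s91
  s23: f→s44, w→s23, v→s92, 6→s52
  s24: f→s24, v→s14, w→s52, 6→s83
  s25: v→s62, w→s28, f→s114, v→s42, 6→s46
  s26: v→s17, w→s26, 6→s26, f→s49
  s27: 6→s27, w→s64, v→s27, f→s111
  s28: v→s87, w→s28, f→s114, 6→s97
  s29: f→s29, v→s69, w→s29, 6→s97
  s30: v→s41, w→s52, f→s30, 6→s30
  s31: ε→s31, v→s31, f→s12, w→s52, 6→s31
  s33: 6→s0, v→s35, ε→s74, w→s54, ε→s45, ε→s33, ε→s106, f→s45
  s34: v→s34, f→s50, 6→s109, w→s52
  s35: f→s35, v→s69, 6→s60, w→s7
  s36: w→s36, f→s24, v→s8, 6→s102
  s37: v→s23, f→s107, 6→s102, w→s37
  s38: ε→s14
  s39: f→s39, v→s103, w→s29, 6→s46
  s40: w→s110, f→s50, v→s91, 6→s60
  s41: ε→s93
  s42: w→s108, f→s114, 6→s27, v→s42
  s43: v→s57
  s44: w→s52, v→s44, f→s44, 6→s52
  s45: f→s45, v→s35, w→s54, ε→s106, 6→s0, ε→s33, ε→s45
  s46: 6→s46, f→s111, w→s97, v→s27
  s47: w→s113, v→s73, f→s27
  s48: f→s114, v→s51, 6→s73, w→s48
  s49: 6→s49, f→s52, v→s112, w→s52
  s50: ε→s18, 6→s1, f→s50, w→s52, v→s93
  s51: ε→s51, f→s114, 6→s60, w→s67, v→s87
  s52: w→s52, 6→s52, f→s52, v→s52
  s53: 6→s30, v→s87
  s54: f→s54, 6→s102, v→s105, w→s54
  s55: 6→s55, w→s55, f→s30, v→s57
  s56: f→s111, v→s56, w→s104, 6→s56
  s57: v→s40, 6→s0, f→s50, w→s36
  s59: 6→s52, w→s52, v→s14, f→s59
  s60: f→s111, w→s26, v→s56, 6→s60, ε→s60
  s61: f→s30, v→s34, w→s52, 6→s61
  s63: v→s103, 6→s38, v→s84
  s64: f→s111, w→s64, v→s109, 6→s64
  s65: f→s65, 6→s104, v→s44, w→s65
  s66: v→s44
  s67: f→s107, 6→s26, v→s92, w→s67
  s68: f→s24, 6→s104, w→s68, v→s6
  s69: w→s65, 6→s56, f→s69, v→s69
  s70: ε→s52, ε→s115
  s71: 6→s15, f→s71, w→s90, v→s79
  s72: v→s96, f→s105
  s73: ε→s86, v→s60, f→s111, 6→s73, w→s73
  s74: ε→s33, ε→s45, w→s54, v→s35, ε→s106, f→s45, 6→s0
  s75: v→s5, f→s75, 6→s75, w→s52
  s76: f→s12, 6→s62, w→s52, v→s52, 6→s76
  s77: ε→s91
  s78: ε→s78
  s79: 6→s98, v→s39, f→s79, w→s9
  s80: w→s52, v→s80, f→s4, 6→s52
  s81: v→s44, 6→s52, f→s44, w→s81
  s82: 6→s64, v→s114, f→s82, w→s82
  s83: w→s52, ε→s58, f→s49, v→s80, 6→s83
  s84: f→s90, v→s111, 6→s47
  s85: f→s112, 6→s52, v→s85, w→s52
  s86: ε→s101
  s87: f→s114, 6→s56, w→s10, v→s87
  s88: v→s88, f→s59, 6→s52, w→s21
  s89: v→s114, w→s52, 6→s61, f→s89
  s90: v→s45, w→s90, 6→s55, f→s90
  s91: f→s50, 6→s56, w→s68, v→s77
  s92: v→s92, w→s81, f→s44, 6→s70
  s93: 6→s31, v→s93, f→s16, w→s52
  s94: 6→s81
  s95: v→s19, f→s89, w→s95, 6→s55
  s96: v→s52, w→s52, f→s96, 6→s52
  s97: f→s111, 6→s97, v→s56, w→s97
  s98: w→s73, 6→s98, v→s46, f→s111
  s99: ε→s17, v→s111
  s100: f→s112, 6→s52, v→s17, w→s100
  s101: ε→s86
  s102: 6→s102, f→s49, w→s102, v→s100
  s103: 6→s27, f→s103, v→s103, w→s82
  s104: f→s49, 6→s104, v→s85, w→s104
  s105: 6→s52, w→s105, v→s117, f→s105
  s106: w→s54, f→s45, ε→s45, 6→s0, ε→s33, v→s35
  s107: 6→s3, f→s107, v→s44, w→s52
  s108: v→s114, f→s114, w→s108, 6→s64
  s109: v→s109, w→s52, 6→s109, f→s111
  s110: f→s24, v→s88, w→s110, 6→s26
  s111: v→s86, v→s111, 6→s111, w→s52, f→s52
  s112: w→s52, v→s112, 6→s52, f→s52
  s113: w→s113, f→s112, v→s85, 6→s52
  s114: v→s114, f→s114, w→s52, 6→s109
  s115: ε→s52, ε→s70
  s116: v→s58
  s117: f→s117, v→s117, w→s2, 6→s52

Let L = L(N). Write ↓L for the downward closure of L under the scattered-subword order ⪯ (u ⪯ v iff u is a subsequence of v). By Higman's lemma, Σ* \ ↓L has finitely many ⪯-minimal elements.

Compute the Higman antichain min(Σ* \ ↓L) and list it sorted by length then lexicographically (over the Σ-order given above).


|Q|=118, |F|=92, |δ|=429 (33 ε).
min D↑ (89 st, q0=0, F={27}): 0:v→1,w→2,6→3,f→0 1:v→4,w→5,6→6,f→1 2:v→7,w→2,6→8,f→2 3:v→9,w→10,6→3,f→11 4:v→12,w→13,6→14,f→4 5:v→15,w→5,6→16,f→5 6:v→14,w→16,6→6,f→17 7:v→15,w→18,6→19,f→7 8:v→20,w→8,6→8,f→21 9:v→22,w→23,6→6,f→24 10:v→25,w→10,6→8,f→26 11:v→24,w→27,6→11,f→11 12:v→12,w→28,6→29,f→12 13:v→30,w→13,6→31,f→13 14:v→29,w→31,6→14,f→17 15:v→30,w→32,6→33,f→15 16:v→33,w→16,6→16,f→17 17:v→17,w→27,6→17,f→27 18:v→34,w→18,6→35,f→18 19:v→33,w→35,6→19,f→17 20:v→36,w→37,6→19,f→38 21:v→39,w→27,6→21,f→21 22:v→40,w→41,6→14,f→24 23:v→42,w→23,6→16,f→24 24:v→24,w→27,6→43,f→24 25:v→42,w→44,6→19,f→24 26:v→24,w→27,6→45,f→26 27:v→27,w→27,6→27,f→27 28:v→24,w→28,6→46,f→28 29:v→29,w→46,6→29,f→17 30:v→30,w→47,6→48,f→30 31:v→48,w→31,6→31,f→17 32:v→49,w→32,6→50,f→32 33:v→48,w→50,6→33,f→17 34:v→49,w→34,6→27,f→34 35:v→51,w→35,6→35,f→52 36:v→53,w→54,6→33,f→38 37:v→55,w→37,6→35,f→56 38:v→39,w→27,6→57,f→38 39:v→39,w→27,6→58,f→59 40:v→40,w→60,6→29,f→24 41:v→61,w→41,6→31,f→24 42:v→61,w→62,6→33,f→24 43:v→43,w→27,6→43,f→17 44:v→63,w→44,6→35,f→64 45:v→65,w→27,6→45,f→21 46:v→43,w→46,6→46,f→17 47:v→66,w→47,6→67,f→47 48:v→48,w→67,6→48,f→17 49:v→49,w→68,6→27,f→49 50:v→69,w→50,6→50,f→52 51:v→69,w→51,6→27,f→70 52:v→70,w→27,6→52,f→27 53:v→53,w→71,6→48,f→38 54:v→72,w→54,6→50,f→56 55:v→72,w→55,6→27,f→73 56:v→74,w→27,6→75,f→56 57:v→58,w→27,6→57,f→17 58:v→58,w→27,6→58,f→76 59:v→27,w→27,6→77,f→59 60:v→24,w→60,6→46,f→24 61:v→61,w→78,6→48,f→24 62:v→79,w→62,6→50,f→64 63:v→79,w→63,6→27,f→66 64:v→66,w→27,6→80,f→64 65:v→65,w→27,6→43,f→38 66:v→66,w→27,6→27,f→66 67:v→81,w→67,6→67,f→52 68:v→66,w→68,6→27,f→68 69:v→69,w→82,6→27,f→70 70:v→70,w→27,6→27,f→27 71:v→83,w→71,6→67,f→56 72:v→72,w→84,6→27,f→73 73:v→74,w→27,6→27,f→73 74:v→74,w→27,6→27,f→85 75:v→86,w→27,6→75,f→52 76:v→27,w→27,6→76,f→27 77:v→27,w→27,6→77,f→76 78:v→66,w→78,6→67,f→64 79:v→79,w→87,6→27,f→66 80:v→81,w→27,6→80,f→52 81:v→81,w→27,6→27,f→70 82:v→81,w→82,6→27,f→70 83:v→83,w→27,6→27,f→73 84:v→83,w→84,6→27,f→73 85:v→27,w→27,6→27,f→85 86:v→86,w→27,6→27,f→88 87:v→66,w→87,6→27,f→66 88:v→27,w→27,6→27,f→27.
'6fw': run [102, 82, 36, 1] end={s52} ∉↓L; 3/3 deletions ∈↓L.
'v6ff': N↓-sim [102, 93, 35, 8, 1] end={s52} rej; 4/4 del acc.
'wvwv6': run [102, 89, 74, 45, 27, 4] end={s115,s52,s62,s70} rej; 5/5 single-dels accept.
'vvvwvw': |S_i|=[102, 93, 74, 56, 33, 16, 1] end={s52} — reject; 6/6 deletions ∈↓L.
'w6fvfv': run [102, 89, 56, 25, 16, 7, 1] end={s52} rej; 6/6 deletions ∈↓L.
5 obstructions.

min(Σ*\↓L) = [6fw, v6ff, wvwv6, vvvwvw, w6fvfv].


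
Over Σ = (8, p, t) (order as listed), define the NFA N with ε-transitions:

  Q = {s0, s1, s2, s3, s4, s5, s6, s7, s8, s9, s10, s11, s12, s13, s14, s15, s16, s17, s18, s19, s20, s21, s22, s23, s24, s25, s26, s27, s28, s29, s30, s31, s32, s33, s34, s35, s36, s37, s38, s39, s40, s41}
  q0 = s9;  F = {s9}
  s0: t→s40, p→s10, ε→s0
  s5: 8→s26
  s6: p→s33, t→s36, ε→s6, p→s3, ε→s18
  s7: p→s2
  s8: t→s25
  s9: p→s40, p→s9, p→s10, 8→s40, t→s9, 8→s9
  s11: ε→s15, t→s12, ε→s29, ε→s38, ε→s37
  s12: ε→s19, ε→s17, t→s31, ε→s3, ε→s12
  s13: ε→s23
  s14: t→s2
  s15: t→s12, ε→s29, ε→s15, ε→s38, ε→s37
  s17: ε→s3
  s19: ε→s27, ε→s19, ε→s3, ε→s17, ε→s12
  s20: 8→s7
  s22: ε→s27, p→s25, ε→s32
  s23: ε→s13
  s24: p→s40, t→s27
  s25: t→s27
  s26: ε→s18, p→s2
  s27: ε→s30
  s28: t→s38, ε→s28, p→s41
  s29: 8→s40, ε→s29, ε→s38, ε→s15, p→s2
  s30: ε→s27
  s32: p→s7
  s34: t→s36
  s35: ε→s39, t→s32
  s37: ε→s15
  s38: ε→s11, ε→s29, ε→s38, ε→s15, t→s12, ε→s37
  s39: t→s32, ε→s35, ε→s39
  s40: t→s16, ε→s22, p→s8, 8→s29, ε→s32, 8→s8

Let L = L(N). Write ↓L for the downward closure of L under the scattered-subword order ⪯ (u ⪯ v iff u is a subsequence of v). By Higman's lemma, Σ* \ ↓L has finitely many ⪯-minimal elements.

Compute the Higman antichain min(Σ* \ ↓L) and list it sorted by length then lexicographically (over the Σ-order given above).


min(Σ*\↓L) = [].

|Q|=42, |F|=1, |δ|=80 (43 ε).
min D↑ (1 st, q0=0, F={}): 0:8→0,p→0,t→0 [Hopcroft].
L(D↑) = ∅ ⇒ ↓L = Σ*.


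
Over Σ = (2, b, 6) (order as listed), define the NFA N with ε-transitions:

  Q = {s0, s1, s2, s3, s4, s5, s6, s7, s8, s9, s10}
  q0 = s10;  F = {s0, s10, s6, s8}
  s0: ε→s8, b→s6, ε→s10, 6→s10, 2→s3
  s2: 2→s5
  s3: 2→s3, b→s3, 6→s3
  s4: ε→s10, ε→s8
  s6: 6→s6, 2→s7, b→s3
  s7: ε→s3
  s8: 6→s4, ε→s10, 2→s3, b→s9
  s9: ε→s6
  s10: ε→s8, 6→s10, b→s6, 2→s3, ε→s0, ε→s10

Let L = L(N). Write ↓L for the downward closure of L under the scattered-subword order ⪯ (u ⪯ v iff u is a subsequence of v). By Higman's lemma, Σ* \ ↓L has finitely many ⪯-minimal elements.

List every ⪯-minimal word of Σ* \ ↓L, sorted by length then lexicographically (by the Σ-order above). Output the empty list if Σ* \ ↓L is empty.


|Q|=11, |F|=4, |δ|=26 (10 ε).
min D↑ (3 st, q0=0, F={1}): 0:2→1,b→2,6→0 1:2→1,b→1,6→1 2:2→1,b→1,6→2.
'2': run [8, 2] end={s3,s7} — reject; 1/1 deletions ∈↓L.
'bb': N↓-sim [8, 4, 1] end={s3} — reject; 2/2 deletions ∈↓L.
2 minimals (antichain).

A = [2, bb].


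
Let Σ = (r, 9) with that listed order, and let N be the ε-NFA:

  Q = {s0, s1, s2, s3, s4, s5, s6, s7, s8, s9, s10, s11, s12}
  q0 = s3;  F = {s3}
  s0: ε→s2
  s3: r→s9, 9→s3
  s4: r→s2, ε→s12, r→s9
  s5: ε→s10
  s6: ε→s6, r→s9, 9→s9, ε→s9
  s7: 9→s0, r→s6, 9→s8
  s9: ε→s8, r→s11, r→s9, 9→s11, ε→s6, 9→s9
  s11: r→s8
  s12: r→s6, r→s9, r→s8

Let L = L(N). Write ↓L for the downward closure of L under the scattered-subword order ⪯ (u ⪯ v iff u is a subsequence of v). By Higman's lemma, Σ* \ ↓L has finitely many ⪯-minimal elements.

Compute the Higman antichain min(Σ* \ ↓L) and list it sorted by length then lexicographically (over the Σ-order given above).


|Q|=13, |F|=1, |δ|=24 (7 ε).
min D↑ (2 st, q0=0, F={1}): 0:r→1,9→0 1:r→1,9→1 [Hopcroft].
'r': |S_i|=[5, 4] end={s11,s6,s8,s9} rej; 1/1 single-dels accept.
1 minimals (antichain).

Antichain: [r].


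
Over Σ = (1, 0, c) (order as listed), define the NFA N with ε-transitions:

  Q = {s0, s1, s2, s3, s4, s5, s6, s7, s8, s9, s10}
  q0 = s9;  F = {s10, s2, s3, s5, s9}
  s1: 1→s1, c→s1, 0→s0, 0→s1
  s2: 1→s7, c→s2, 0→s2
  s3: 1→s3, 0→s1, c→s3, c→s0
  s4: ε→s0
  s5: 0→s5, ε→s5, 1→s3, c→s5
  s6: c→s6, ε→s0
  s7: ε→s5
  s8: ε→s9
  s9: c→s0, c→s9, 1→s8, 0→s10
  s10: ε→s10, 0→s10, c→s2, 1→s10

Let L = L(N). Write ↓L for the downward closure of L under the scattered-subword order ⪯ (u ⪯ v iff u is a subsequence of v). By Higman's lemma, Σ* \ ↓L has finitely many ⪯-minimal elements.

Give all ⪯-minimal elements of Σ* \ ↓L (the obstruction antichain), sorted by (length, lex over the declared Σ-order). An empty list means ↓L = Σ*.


Antichain: [0c110].

|Q|=11, |F|=5, |δ|=28 (6 ε).
min D↑ (6 st, q0=0, F={5}): 0:1→0,0→1,c→0 1:1→1,0→1,c→2 2:1→3,0→2,c→2 3:1→4,0→3,c→3 4:1→4,0→5,c→4 5:1→5,0→5,c→5 [Hopcroft].
'0c110': |S_i|=[9, 7, 6, 5, 3, 2] end={s0,s1} rej; 5/5 del acc.
1 words, ⪯-incomp.


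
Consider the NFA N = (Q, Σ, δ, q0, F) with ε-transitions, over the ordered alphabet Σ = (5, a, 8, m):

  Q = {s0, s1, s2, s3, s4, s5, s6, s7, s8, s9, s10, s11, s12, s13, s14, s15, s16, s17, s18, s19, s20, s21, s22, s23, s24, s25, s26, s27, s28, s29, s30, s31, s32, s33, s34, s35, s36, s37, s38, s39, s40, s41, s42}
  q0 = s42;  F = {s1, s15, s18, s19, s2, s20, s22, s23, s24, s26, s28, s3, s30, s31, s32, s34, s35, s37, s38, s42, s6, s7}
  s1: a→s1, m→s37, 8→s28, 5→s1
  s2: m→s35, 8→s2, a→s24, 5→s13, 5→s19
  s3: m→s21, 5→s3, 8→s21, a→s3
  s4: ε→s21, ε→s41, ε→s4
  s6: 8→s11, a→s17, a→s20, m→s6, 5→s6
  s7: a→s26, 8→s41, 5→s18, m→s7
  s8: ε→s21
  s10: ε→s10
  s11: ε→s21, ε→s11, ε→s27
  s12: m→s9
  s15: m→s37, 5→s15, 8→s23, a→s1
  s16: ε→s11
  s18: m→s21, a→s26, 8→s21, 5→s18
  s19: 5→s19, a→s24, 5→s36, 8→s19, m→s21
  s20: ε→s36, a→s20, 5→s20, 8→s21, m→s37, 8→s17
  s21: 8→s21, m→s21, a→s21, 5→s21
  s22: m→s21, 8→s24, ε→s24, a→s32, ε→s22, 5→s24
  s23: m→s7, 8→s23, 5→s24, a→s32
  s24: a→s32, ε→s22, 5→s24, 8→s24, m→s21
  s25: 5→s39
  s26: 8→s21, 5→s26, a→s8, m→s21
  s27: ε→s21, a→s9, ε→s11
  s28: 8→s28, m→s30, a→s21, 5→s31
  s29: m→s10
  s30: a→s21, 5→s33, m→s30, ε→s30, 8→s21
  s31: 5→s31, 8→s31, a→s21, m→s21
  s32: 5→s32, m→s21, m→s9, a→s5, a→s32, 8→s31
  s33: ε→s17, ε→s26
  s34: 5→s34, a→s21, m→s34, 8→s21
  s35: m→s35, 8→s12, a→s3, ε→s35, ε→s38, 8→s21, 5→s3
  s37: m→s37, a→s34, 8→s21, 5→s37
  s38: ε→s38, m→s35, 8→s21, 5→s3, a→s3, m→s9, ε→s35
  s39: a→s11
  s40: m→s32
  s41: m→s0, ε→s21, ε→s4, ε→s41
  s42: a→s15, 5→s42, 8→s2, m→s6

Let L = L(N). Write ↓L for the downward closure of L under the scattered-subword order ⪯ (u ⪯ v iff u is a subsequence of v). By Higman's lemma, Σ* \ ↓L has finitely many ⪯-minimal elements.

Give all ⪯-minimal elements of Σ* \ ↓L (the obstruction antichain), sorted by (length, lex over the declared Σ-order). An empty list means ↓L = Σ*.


|Q|=43, |F|=22, |δ|=132 (25 ε).
min D↑ (21 st, q0=0, F={11}): 0:5→0,a→1,8→2,m→3 1:5→1,a→4,8→5,m→6 2:5→7,a→8,8→2,m→9 3:5→3,a→10,8→11,m→3 4:5→4,a→4,8→12,m→6 5:5→8,a→13,8→5,m→14 6:5→6,a→15,8→11,m→6 7:5→7,a→8,8→7,m→11 8:5→8,a→13,8→8,m→11 9:5→16,a→16,8→11,m→9 10:5→10,a→10,8→11,m→6 11:5→11,a→11,8→11,m→11 12:5→17,a→11,8→12,m→18 13:5→13,a→13,8→17,m→11 14:5→19,a→20,8→11,m→14 15:5→15,a→11,8→11,m→15 16:5→16,a→16,8→11,m→11 17:5→17,a→11,8→17,m→11 18:5→20,a→11,8→11,m→18 19:5→19,a→20,8→11,m→11 20:5→20,a→11,8→11,m→11 (ε-aug+det+¬).
'm8': N↓-sim [36, 23, 9] end={s0,s11,s12,s17,s21,s27,s4,s41,s9} rej; 2/2 deletions ∈↓L.
'85m': |S_i|=[36, 29, 16, 2] end={s21,s9} rej; 3/3 deletions ∈↓L.
'8am': run [36, 29, 10, 2] end={s21,s9} rej; 3/3 single-dels accept.
'aa8a': |S_i|=[36, 26, 17, 8, 2] end={s21,s8} — reject; 4/4 single-dels accept.
'amaa': N↓-sim [36, 26, 14, 4, 2] end={s21,s8} — reject; 4/4 deletions ∈↓L.
5 words, ⪯-incomp.

Antichain: [m8, 85m, 8am, aa8a, amaa].


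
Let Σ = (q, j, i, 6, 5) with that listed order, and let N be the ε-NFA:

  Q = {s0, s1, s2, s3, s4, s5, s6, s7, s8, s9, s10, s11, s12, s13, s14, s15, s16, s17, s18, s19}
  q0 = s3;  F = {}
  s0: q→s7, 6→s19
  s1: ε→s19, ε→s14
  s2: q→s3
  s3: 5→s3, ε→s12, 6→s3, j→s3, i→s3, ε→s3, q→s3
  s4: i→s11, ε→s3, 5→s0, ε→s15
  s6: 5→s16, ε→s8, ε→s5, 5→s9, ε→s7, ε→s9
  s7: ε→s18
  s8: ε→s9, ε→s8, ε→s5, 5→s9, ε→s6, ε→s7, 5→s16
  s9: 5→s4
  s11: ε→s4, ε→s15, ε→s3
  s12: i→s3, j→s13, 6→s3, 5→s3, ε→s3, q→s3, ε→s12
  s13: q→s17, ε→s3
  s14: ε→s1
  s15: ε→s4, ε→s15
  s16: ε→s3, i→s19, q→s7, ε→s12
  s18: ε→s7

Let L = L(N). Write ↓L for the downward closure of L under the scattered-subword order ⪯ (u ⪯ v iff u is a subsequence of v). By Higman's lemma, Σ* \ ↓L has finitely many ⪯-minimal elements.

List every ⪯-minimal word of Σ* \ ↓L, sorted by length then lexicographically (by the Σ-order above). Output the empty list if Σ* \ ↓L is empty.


A = [ε].

|Q|=20, |F|=0, |δ|=51 (28 ε).
min D↑ (1 st, q0=0, F={0}): 0:q→0,j→0,i→0,6→0,5→0 (ε-aug+det+¬).
ε ∈ L(D↑) — L = ∅.


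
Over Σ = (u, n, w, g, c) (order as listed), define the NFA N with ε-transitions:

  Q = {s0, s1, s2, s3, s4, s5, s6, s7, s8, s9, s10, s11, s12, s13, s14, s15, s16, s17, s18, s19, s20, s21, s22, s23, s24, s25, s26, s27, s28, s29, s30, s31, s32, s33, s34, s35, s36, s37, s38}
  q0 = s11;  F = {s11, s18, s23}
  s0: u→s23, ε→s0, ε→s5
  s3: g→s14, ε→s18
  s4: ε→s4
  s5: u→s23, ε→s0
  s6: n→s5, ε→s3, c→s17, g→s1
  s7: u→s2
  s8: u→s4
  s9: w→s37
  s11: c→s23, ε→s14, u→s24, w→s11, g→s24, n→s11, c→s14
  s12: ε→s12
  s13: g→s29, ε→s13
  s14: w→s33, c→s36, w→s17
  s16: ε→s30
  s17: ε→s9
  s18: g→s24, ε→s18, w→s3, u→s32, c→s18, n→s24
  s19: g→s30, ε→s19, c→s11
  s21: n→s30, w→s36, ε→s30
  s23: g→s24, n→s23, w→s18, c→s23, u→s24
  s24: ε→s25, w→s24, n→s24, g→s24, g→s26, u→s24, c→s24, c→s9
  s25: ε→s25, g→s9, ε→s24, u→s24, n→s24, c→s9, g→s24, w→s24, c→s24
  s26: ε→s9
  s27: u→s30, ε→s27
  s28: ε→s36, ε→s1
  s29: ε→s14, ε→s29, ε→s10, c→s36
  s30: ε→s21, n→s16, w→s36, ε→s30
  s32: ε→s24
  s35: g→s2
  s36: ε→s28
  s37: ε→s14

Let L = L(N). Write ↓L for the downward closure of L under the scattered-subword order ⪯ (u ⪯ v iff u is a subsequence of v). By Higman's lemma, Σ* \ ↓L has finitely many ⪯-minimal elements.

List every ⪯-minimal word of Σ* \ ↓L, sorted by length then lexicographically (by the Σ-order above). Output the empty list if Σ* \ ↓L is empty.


Antichain: [u, g, cwn].

|Q|=39, |F|=3, |δ|=81 (29 ε).
min D↑ (4 st, q0=0, F={1}): 0:u→1,n→0,w→0,g→1,c→2 1:u→1,n→1,w→1,g→1,c→1 2:u→1,n→2,w→3,g→1,c→2 3:u→1,n→1,w→3,g→1,c→3 (ε-aug+det+¬).
'u': |S_i|=[16, 12] end={s1,s14,s17,s24,s25,s26,s28,s32,s33,s36,s37,s9} rej; 1/1 single-dels accept.
'g': N↓-sim [16, 11] end={s1,s14,s17,s24,s25,s26,s28,s33,s36,s37,s9} — reject; 1/1 deletions ∈↓L.
'cwn': run [16, 15, 14, 11] end={s1,s14,s17,s24,s25,s26,s28,s33,s36,s37,s9} — reject; 3/3 single-dels accept.
3 obstructions.


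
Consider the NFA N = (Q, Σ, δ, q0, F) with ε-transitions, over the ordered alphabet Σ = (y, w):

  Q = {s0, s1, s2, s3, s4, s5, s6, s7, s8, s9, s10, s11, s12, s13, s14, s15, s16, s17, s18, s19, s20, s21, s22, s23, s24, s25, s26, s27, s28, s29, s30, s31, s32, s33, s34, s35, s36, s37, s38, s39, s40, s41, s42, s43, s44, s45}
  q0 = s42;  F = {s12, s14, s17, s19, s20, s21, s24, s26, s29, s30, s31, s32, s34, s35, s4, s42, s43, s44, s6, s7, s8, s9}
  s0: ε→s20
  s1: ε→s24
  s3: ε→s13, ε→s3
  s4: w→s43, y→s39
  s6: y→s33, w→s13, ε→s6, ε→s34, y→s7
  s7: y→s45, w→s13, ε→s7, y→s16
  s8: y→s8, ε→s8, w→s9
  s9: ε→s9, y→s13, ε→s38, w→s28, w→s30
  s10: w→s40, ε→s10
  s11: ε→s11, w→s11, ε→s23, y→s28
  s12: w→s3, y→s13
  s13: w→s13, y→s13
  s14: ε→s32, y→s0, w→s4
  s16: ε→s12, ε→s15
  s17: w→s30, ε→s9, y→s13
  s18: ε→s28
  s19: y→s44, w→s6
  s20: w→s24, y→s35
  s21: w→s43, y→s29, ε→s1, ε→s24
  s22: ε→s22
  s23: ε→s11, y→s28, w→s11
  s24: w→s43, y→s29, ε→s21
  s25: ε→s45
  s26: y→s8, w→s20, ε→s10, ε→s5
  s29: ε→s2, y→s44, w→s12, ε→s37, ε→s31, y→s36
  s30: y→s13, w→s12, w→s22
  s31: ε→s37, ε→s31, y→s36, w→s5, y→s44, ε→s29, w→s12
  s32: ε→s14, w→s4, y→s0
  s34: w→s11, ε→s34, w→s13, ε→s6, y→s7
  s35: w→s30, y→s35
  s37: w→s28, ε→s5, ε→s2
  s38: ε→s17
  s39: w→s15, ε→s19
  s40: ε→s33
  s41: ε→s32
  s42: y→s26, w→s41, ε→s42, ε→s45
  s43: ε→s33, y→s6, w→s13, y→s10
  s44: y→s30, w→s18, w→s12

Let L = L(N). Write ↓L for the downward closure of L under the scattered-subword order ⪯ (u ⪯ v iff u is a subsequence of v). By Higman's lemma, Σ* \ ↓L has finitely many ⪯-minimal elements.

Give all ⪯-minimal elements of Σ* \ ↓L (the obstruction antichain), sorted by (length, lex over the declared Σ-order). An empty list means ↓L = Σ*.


min(Σ*\↓L) = [yywy, wwww, wwyyyy].

|Q|=46, |F|=22, |δ|=107 (44 ε).
min D↑ (18 st, q0=0, F={11}): 0:y→1,w→2 1:y→3,w→4 2:y→4,w→5 3:y→3,w→6 4:y→7,w→8 5:y→9,w→10 6:y→11,w→12 7:y→7,w→12 8:y→13,w→10 9:y→14,w→15 10:y→15,w→11 11:y→11,w→11 12:y→11,w→16 13:y→14,w→16 14:y→12,w→16 15:y→17,w→11 16:y→11,w→11 17:y→16,w→11 [Hopcroft].
'yywy': |S_i|=[44, 39, 30, 15, 2] end={s13,s28} ∉↓L; 4/4 del acc.
'wwww': |S_i|=[44, 41, 32, 19, 7] end={s11,s13,s23,s28,s3,s33,s40} — reject; 4/4 del acc.
'wwyyyy': N↓-sim [44, 41, 32, 27, 14, 8, 1] end={s13} rej; 6/6 single-dels accept.
3 words, ⪯-incomp.


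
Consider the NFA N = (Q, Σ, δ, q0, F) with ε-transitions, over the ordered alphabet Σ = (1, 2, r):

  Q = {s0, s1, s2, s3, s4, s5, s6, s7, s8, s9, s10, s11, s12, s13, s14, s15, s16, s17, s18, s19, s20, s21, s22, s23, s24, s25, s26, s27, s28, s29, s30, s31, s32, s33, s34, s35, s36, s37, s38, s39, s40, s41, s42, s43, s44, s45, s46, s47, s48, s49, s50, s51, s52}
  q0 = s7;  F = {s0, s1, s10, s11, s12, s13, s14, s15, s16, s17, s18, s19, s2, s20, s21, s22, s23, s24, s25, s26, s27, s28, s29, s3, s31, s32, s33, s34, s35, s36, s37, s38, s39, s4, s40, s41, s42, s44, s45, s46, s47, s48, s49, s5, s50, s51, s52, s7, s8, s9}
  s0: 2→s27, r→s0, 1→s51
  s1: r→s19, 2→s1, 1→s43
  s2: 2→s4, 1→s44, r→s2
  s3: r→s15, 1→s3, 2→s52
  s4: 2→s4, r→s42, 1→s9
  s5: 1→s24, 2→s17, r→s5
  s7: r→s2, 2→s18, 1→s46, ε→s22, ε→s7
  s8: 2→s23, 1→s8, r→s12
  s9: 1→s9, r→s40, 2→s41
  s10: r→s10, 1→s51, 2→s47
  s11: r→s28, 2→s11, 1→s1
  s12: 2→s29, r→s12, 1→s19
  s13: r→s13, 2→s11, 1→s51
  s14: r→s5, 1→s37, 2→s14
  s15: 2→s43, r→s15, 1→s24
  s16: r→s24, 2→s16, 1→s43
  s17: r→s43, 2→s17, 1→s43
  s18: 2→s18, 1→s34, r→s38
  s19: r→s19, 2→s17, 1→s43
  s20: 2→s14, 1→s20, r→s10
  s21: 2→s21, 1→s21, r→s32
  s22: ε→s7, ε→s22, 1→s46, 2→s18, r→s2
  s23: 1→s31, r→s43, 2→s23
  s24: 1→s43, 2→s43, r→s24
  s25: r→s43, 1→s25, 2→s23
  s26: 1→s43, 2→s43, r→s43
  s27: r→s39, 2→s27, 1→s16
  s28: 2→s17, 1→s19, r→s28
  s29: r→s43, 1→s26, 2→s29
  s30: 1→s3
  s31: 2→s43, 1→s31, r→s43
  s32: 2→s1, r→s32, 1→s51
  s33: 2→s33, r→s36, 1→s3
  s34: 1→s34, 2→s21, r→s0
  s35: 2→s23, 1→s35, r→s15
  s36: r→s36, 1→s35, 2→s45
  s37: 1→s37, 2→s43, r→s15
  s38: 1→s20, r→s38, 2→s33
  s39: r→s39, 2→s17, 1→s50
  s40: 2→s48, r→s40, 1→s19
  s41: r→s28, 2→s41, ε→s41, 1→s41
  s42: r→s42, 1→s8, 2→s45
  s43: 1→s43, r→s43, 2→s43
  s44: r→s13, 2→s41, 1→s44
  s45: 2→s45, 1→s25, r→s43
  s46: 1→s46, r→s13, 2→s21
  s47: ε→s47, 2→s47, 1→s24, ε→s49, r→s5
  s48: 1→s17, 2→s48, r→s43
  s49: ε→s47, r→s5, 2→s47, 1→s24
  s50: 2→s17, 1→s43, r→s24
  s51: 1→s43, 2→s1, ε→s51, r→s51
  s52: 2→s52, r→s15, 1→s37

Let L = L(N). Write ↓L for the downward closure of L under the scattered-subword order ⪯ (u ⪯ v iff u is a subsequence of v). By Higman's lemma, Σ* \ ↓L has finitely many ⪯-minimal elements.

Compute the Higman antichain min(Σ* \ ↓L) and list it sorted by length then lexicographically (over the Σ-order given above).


A = [1r11, 12r21, r2r2r, 2r1212, 2r21r2].

|Q|=53, |F|=50, |δ|=163 (9 ε).
min D↑ (49 st, q0=0, F={20}): 0:1→1,2→2,r→3 1:1→1,2→4,r→5 2:1→6,2→2,r→7 3:1→8,2→9,r→3 4:1→4,2→4,r→10 5:1→11,2→12,r→5 6:1→6,2→4,r→13 7:1→14,2→15,r→7 8:1→8,2→16,r→5 9:1→17,2→9,r→18 10:1→11,2→19,r→10 11:1→20,2→19,r→11 12:1→19,2→12,r→21 13:1→11,2→22,r→13 14:1→14,2→23,r→24 15:1→25,2→15,r→26 16:1→16,2→16,r→21 17:1→17,2→16,r→27 18:1→28,2→29,r→18 19:1→20,2→19,r→30 20:1→20,2→20,r→20 21:1→30,2→31,r→21 22:1→32,2→22,r→33 23:1→34,2→23,r→35 24:1→11,2→36,r→24 25:1→25,2→37,r→38 26:1→39,2→29,r→26 27:1→30,2→40,r→27 28:1→28,2→41,r→42 29:1→43,2→29,r→20 30:1→20,2→31,r→30 31:1→20,2→31,r→20 32:1→20,2→32,r→44 33:1→45,2→31,r→33 34:1→34,2→20,r→38 35:1→44,2→31,r→35 36:1→44,2→36,r→35 37:1→34,2→37,r→38 38:1→44,2→20,r→38 39:1→39,2→41,r→38 40:1→31,2→40,r→20 41:1→46,2→41,r→20 42:1→30,2→47,r→42 43:1→43,2→41,r→20 44:1→20,2→20,r→44 45:1→20,2→31,r→44 46:1→46,2→20,r→20 47:1→48,2→47,r→20 48:1→20,2→20,r→20.
'1r11': N↓-sim [51, 41, 25, 9, 1] end={s43} ∉↓L; 4/4 del acc.
'12r21': N↓-sim [51, 41, 27, 12, 4, 1] end={s43} ∉↓L; 5/5 deletions ∈↓L.
'r2r2r': |S_i|=[51, 45, 36, 22, 9, 1] end={s43} — reject; 5/5 single-dels accept.
'2r1212': N↓-sim [51, 45, 38, 26, 17, 6, 1] end={s43} ∉↓L; 6/6 single-dels accept.
'2r21r2': N↓-sim [51, 45, 38, 27, 14, 3, 1] end={s43} — reject; 6/6 single-dels accept.
5 obstructions.


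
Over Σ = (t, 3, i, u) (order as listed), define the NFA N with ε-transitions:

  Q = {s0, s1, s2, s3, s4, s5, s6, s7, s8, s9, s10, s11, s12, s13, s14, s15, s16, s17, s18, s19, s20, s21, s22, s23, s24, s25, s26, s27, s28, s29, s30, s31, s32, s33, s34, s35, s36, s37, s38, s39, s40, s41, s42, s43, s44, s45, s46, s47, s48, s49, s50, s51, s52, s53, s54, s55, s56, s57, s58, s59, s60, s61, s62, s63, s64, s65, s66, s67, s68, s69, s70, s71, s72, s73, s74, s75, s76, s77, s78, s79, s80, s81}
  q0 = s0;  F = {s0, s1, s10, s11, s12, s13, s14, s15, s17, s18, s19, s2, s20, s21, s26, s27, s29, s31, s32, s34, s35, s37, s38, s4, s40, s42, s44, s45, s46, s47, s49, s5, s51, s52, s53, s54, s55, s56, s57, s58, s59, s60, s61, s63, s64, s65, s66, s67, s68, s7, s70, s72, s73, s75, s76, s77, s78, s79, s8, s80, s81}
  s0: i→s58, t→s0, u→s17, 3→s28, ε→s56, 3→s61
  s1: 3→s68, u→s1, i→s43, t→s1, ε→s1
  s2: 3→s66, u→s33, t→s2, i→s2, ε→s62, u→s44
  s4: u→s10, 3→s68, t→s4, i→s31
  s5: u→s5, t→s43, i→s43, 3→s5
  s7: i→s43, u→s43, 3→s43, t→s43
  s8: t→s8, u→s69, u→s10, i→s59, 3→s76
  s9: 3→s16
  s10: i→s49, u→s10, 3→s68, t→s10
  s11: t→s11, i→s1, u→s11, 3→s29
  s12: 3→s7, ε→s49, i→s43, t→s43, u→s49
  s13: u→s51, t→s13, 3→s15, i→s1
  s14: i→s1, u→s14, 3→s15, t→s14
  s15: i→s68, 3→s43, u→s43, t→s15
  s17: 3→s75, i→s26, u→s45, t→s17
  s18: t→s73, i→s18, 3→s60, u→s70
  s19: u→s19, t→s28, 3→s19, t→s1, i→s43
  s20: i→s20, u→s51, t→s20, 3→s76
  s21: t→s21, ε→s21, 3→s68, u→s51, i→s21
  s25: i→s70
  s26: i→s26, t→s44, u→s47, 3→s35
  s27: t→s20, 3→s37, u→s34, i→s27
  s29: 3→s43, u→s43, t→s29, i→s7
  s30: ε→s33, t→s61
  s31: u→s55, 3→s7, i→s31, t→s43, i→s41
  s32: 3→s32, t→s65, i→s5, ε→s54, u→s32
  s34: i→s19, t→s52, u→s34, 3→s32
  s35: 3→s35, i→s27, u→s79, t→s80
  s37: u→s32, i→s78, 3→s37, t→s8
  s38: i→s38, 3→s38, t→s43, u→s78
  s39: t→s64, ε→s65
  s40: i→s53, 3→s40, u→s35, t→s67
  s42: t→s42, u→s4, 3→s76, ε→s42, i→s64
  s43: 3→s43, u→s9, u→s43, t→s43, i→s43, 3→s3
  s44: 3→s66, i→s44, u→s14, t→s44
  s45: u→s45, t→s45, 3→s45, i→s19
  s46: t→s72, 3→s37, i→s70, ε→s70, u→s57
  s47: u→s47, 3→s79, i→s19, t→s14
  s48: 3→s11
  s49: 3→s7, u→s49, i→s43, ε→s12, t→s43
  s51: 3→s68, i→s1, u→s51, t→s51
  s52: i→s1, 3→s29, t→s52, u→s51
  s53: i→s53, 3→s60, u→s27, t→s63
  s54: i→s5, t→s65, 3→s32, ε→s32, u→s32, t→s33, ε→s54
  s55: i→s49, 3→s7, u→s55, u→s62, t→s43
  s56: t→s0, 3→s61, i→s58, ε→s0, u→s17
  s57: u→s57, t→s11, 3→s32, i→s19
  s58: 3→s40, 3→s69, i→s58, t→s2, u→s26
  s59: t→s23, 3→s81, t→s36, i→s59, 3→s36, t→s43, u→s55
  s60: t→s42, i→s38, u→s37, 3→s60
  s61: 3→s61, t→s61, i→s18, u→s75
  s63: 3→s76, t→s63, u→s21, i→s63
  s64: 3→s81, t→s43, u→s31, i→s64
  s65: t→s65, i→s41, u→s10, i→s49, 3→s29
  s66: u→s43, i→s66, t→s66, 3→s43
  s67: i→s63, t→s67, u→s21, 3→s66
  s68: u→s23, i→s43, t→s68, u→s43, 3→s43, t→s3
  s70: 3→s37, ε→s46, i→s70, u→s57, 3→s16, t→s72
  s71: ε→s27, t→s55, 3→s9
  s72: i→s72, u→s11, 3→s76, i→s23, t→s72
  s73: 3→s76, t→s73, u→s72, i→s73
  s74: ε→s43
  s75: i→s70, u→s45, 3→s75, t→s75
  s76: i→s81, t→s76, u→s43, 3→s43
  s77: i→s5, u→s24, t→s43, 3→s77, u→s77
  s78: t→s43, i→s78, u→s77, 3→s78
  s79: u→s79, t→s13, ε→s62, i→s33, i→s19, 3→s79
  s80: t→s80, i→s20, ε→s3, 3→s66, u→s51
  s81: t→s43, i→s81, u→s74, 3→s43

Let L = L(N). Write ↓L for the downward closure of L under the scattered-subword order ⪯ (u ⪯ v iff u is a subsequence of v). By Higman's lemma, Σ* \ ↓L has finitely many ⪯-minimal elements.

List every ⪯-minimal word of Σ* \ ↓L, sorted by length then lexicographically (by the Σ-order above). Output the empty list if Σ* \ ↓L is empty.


min(Σ*\↓L) = [it33, it3u, uuii, 3i3it, i3tu3i].

|Q|=82, |F|=61, |δ|=294 (19 ε).
min D↑ (58 st, q0=0, F={26}): 0:t→0,3→1,i→2,u→3 1:t→1,3→1,i→4,u→5 2:t→6,3→7,i→2,u→8 3:t→3,3→5,i→8,u→9 4:t→10,3→11,i→4,u→12 5:t→5,3→5,i→12,u→9 6:t→6,3→13,i→6,u→14 7:t→15,3→7,i→16,u→17 8:t→14,3→17,i→8,u→18 9:t→9,3→9,i→19,u→9 10:t→10,3→20,i→10,u→21 11:t→22,3→11,i→23,u→24 12:t→21,3→24,i→12,u→25 13:t→13,3→26,i→13,u→26 14:t→14,3→13,i→14,u→27 15:t→15,3→13,i→28,u→29 16:t→28,3→11,i→16,u→30 17:t→31,3→17,i→30,u→32 18:t→27,3→32,i→19,u→18 19:t→33,3→19,i→26,u→19 20:t→20,3→26,i→34,u→26 21:t→21,3→20,i→21,u→35 22:t→22,3→20,i→36,u→37 23:t→26,3→23,i→23,u→38 24:t→39,3→24,i→38,u→40 25:t→35,3→40,i→19,u→25 26:t→26,3→26,i→26,u→26 27:t→27,3→41,i→33,u→27 28:t→28,3→20,i→28,u→29 29:t→29,3→42,i→29,u→43 30:t→44,3→24,i→30,u→45 31:t→31,3→13,i→44,u→43 32:t→46,3→32,i→19,u→32 33:t→33,3→42,i→26,u→33 34:t→26,3→26,i→34,u→26 35:t→35,3→47,i→33,u→35 36:t→26,3→34,i→36,u→48 37:t→37,3→42,i→48,u→49 38:t→26,3→38,i→38,u→50 39:t→39,3→20,i→51,u→49 40:t→52,3→40,i→53,u→40 41:t→41,3→26,i→42,u→26 42:t→42,3→26,i→26,u→26 43:t→43,3→42,i→33,u→43 44:t→44,3→20,i→44,u→43 45:t→54,3→40,i→19,u→45 46:t→46,3→41,i→33,u→43 47:t→47,3→26,i→55,u→26 48:t→26,3→55,i→48,u→56 49:t→49,3→42,i→57,u→49 50:t→26,3→50,i→53,u→50 51:t→26,3→34,i→51,u→56 52:t→52,3→47,i→57,u→49 53:t→26,3→53,i→26,u→53 54:t→54,3→47,i→33,u→43 55:t→26,3→26,i→26,u→26 56:t→26,3→55,i→57,u→56 57:t→26,3→55,i→26,u→57 (ε-aug+det+¬).
'it33': N↓-sim [74, 68, 45, 14, 4] end={s16,s3,s43,s9} ∉↓L; 4/4 deletions ∈↓L.
'it3u': |S_i|=[74, 68, 45, 14, 6] end={s16,s23,s3,s43,s74,s9} ∉↓L; 4/4 single-dels accept.
'uuii': N↓-sim [74, 59, 37, 15, 4] end={s16,s3,s43,s9} rej; 4/4 single-dels accept.
'3i3it': N↓-sim [74, 65, 55, 39, 22, 6] end={s16,s23,s3,s36,s43,s9} ∉↓L; 5/5 deletions ∈↓L.
'i3tu3i': run [74, 68, 55, 39, 20, 7, 4] end={s16,s3,s43,s9} ∉↓L; 6/6 del acc.
5 words, ⪯-incomp.
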